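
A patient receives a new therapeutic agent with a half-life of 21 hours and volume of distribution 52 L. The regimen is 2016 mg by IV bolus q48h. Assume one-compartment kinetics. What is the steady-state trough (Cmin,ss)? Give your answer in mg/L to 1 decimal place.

10.0 mg/L

k = ln2/t½ = ln2/21 ≈ 0.033007 h⁻¹; fraction remaining f = e^(−kτ) = e^(−0.033007×48) ≈ 0.2051.
Each bolus raises the concentration by D/Vd = 2016/52 ≈ 38.769 mg/L.
Steady-state trough Cmin,ss = C₀·f/(1−f) ≈ 38.769 × 0.2051/0.7949 ≈ 10.003 mg/L.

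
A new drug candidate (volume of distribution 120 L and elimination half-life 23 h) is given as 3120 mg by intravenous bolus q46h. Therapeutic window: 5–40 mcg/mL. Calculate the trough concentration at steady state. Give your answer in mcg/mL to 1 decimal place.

The dosing interval is 2 half-lives, so f = 2^(−2) = 0.25.
Accumulation ratio R = 1/(1 − f) = 1/0.75 = 4/3.
Single-dose peak C₀ = D/Vd = 3120/120 = 26 mcg/mL.
Steady-state peak Cmax,ss = C₀·R = 26 × 4/3 ≈ 34.667 mcg/mL.
Steady-state trough Cmin,ss = Cmax,ss·f ≈ 34.667 × 0.25 ≈ 8.667 mcg/mL.
Trough 8.7 mcg/mL vs MEC 5 mcg/mL: adequate.

8.7 mcg/mL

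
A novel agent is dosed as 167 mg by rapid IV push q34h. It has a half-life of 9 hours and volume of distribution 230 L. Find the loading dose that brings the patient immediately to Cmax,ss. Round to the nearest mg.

180 mg

f = (1/2)^(34/9) ≈ 0.072908; accumulation ratio R = 1/(1−f) ≈ 1.07864.
Loading dose to hit Cmax,ss on first dose: D_load = D_maint·R ≈ 167 × 1.07864 ≈ 180.13 mg.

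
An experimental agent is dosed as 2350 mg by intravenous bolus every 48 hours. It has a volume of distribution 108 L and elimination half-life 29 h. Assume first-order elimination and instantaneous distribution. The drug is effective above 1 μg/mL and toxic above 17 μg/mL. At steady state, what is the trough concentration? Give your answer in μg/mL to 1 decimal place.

τ/t½ = 48/29 ≈ 1.6552, so fraction remaining f = (1/2)^(48/29) ≈ 0.3175.
At steady state, accumulation factor R = 1/(1 − e^(−kτ)) ≈ 1.4652.
Single-dose peak C₀ = D/Vd = 2350/108 ≈ 21.759 μg/mL.
Steady-state peak Cmax,ss = C₀·R ≈ 21.759 × 1.4652 ≈ 31.881 μg/mL.
Steady-state trough Cmin,ss = Cmax,ss·f ≈ 31.881 × 0.3175 ≈ 10.122 μg/mL.
Trough 10.1 μg/mL vs MEC 1 μg/mL: adequate.

10.1 μg/mL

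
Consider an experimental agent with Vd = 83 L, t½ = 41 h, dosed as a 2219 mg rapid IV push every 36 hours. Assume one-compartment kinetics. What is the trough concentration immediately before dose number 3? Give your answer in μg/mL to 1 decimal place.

22.5 μg/mL

f = (1/2)^(τ/t½) = (1/2)^(36/41) ≈ 0.5441.
C₀ = D/Vd = 2219/83 ≈ 26.735 μg/mL.
Before the 3rd dose, 2 doses have been given. Superposition: Cmin = C₀·(f + f²).
≈ 26.735 × (0.5441 + 0.2960) ≈ 26.735 × 0.8401 ≈ 22.460 μg/mL.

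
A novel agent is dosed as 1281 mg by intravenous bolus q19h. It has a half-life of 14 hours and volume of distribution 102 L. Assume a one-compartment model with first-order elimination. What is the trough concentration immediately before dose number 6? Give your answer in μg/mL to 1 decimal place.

8.0 μg/mL

f = (1/2)^(τ/t½) = (1/2)^(19/14) ≈ 0.3904.
C₀ = D/Vd = 1281/102 ≈ 12.559 μg/mL.
Before the 6th dose, 5 doses have been given. Superposition: Cmin = C₀·(f + f² + … + f^5).
≈ 12.559 × (0.3904 + 0.1524 + 0.0595 + 0.0232 + 0.0091) ≈ 12.559 × 0.6346 ≈ 7.970 μg/mL.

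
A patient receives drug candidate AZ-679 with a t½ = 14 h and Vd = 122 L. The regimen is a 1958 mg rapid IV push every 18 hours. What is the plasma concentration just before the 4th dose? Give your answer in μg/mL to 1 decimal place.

f = (1/2)^(τ/t½) = (1/2)^(18/14) ≈ 0.4102.
C₀ = D/Vd = 1958/122 ≈ 16.049 μg/mL.
Before the 4th dose, 3 doses have been given. Superposition: Cmin = C₀·(f + f² + … + f^3).
≈ 16.049 × (0.4102 + 0.1683 + 0.0690) ≈ 16.049 × 0.6475 ≈ 10.392 μg/mL.

10.4 μg/mL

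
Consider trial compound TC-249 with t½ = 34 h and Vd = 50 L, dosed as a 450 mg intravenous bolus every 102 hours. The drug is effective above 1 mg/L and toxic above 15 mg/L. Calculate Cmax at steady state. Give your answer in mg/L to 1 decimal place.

10.3 mg/L

The dosing interval is 3 half-lives, so f = 2^(−3) = 0.125.
At steady state, R = 1/(1 − 0.125) = 8/7.
Single-dose peak C₀ = D/Vd = 450/50 = 9 mg/L.
Steady-state peak Cmax,ss = C₀·R = 9 × 8/7 ≈ 10.286 mg/L.
Peak 10.3 mg/L vs MTC 15 mg/L: below toxic threshold.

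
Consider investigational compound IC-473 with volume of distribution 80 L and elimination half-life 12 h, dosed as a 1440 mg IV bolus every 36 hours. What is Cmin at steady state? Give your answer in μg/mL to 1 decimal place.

The dosing interval is 3 half-lives, so f = 2^(−3) = 0.125.
Accumulation ratio R = 1/(1 − f) = 1/0.875 = 8/7.
Single-dose peak C₀ = D/Vd = 1440/80 = 18 μg/mL.
Steady-state peak Cmax,ss = C₀·R = 18 × 8/7 ≈ 20.571 μg/mL.
Steady-state trough Cmin,ss = Cmax,ss·f ≈ 20.571 × 0.125 ≈ 2.571 μg/mL.

2.6 μg/mL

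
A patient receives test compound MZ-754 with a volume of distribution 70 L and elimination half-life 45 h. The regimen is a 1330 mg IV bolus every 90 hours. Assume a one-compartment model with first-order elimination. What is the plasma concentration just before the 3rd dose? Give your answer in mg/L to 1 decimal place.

f = (1/2)^(τ/t½) = (1/2)^(90/45) ≈ 0.2500.
C₀ = D/Vd = 1330/70 ≈ 19.000 mg/L.
Before the 3rd dose, 2 doses have been given. Superposition: Cmin = C₀·(f + f²).
≈ 19.000 × (0.2500 + 0.0625) ≈ 19.000 × 0.3125 ≈ 5.938 mg/L.

5.9 mg/L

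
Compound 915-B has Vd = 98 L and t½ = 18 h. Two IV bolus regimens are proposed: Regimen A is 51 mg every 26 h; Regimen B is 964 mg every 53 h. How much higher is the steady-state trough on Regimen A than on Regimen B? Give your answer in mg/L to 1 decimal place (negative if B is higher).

-1.2 mg/L

Regimen A: f = (1/2)^(26/18) ≈ 0.3674; Cmin,ss = (51/98)·f/(1−f) ≈ 0.302 mg/L.
Regimen B: f = (1/2)^(53/18) ≈ 0.1299; Cmin,ss = (964/98)·f/(1−f) ≈ 1.469 mg/L.
Difference ≈ 0.302 − 1.469 ≈ -1.167 mg/L.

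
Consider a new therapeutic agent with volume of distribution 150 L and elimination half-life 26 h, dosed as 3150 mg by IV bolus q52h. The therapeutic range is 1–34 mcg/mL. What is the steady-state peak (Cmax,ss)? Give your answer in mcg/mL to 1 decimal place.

The dosing interval is 2 half-lives, so f = 2^(−2) = 0.25.
At steady state, R = 1/(1 − 0.25) = 4/3.
Single-dose peak C₀ = D/Vd = 3150/150 = 21 mcg/mL.
Steady-state peak Cmax,ss = C₀·R = 21 × 4/3 ≈ 28.000 mcg/mL.
Peak 28.0 mcg/mL vs MTC 34 mcg/mL: below toxic threshold.

28.0 mcg/mL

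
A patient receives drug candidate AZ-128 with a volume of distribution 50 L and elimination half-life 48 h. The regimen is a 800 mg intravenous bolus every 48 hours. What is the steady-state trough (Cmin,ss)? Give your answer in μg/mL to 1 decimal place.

The dosing interval is 1 half-life, so f = 2^(−1) = 0.5.
At steady state, R = 1/(1 − 0.5) = 2/1.
Single-dose peak C₀ = D/Vd = 800/50 = 16 μg/mL.
Steady-state peak Cmax,ss = C₀·R = 16 × 2/1 ≈ 32.000 μg/mL.
Steady-state trough Cmin,ss = Cmax,ss·f ≈ 32.000 × 0.5 ≈ 16.000 μg/mL.

16.0 μg/mL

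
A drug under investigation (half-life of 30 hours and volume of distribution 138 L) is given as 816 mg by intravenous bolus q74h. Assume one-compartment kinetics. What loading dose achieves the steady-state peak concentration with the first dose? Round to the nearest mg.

f = (1/2)^(74/30) ≈ 0.180909; accumulation ratio R = 1/(1−f) ≈ 1.22087.
Loading dose to hit Cmax,ss on first dose: D_load = D_maint·R ≈ 816 × 1.22087 ≈ 996.23 mg.

996 mg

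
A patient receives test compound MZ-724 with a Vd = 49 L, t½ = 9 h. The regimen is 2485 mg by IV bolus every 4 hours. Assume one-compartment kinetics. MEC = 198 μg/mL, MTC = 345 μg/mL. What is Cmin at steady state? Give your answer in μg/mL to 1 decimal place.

140.6 μg/mL

τ/t½ = 4/9 ≈ 0.44444, so fraction remaining f = (1/2)^(4/9) ≈ 0.7349.
Accumulation ratio R = 1/(1 − f) ≈ 1/0.2651 ≈ 3.7722.
Each bolus raises the concentration by D/Vd = 2485/49 ≈ 50.714 μg/mL.
Steady-state peak Cmax,ss = C₀·R ≈ 50.714 × 3.7722 ≈ 191.303 μg/mL.
Steady-state trough Cmin,ss = Cmax,ss·f ≈ 191.303 × 0.7349 ≈ 140.589 μg/mL.
Trough 140.6 μg/mL vs MEC 198 μg/mL: subtherapeutic.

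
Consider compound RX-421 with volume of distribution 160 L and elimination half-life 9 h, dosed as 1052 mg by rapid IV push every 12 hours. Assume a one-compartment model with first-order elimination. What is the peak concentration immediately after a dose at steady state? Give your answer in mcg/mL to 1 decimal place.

k = ln2/t½ = ln2/9 ≈ 0.077016 h⁻¹; fraction remaining f = e^(−kτ) = e^(−0.077016×12) ≈ 0.3969.
Accumulation ratio R = 1/(1 − f) ≈ 1/0.6031 ≈ 1.6581.
Single-dose peak C₀ = D/Vd = 1052/160 ≈ 6.575 mcg/mL.
Steady-state peak Cmax,ss = C₀·R ≈ 6.575 × 1.6581 ≈ 10.902 mcg/mL.

10.9 mcg/mL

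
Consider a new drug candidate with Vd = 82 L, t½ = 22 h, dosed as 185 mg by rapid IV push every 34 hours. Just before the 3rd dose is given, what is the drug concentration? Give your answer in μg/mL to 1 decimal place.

1.0 μg/mL

f = (1/2)^(τ/t½) = (1/2)^(34/22) ≈ 0.3426.
C₀ = D/Vd = 185/82 ≈ 2.256 μg/mL.
Before the 3rd dose, 2 doses have been given. Superposition: Cmin = C₀·(f + f²).
≈ 2.256 × (0.3426 + 0.1174) ≈ 2.256 × 0.4600 ≈ 1.038 μg/mL.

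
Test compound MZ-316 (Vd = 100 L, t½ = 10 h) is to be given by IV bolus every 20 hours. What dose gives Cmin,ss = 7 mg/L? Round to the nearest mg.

2100 mg

τ/t½ = 20/10 ≈ 2, so f = (1/2)^(20/10) ≈ 0.250000.
Cmin,ss = (D/Vd)·f/(1−f), so D = Cmin,ss·Vd·(1−f)/f.
D = 7 × 100 × (1−f)/f ≈ 7 × 100 × 3.00000 ≈ 2100.00 mg.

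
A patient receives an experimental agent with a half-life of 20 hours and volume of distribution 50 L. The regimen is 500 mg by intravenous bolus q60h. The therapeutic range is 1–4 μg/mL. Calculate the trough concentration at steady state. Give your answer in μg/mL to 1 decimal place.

τ = 60 h = 3 half-lives, so f = (1/2)^3 = 0.125.
At steady state, R = 1/(1 − 0.125) = 8/7.
Single-dose peak C₀ = D/Vd = 500/50 = 10 μg/mL.
Steady-state peak Cmax,ss = C₀·R = 10 × 8/7 ≈ 11.429 μg/mL.
Steady-state trough Cmin,ss = Cmax,ss·f ≈ 11.429 × 0.125 ≈ 1.429 μg/mL.
Trough 1.4 μg/mL vs MEC 1 μg/mL: adequate.

1.4 μg/mL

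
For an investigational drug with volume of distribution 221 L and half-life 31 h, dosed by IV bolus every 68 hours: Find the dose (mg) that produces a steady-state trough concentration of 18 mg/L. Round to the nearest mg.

τ/t½ = 68/31 ≈ 2.1935, so f = (1/2)^(68/31) ≈ 0.218613.
Cmin,ss = (D/Vd)·f/(1−f), so D = Cmin,ss·Vd·(1−f)/f.
D = 18 × 221 × (1−f)/f ≈ 18 × 221 × 3.57429 ≈ 14218.53 mg.

14219 mg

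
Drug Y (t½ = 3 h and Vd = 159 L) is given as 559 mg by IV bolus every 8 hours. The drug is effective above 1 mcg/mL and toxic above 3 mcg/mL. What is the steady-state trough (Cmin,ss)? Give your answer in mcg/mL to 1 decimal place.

0.7 mcg/mL

Over one 8-h interval, 8/3 ≈ 2.6667 half-lives elapse, leaving f ≈ 0.1575 of each dose.
Single-dose peak C₀ = D/Vd = 559/159 ≈ 3.516 mcg/mL.
Steady-state trough Cmin,ss = C₀·f/(1−f) ≈ 3.516 × 0.1575/0.8425 ≈ 0.657 mcg/mL.
Trough 0.7 mcg/mL vs MEC 1 mcg/mL: subtherapeutic.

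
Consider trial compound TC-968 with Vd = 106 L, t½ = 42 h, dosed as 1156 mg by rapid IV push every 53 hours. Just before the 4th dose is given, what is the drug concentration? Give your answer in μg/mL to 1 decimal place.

f = (1/2)^(τ/t½) = (1/2)^(53/42) ≈ 0.4170.
C₀ = D/Vd = 1156/106 ≈ 10.906 μg/mL.
Before the 4th dose, 3 doses have been given. Superposition: Cmin = C₀·(f + f² + … + f^3).
≈ 10.906 × (0.4170 + 0.1739 + 0.0725) ≈ 10.906 × 0.6634 ≈ 7.235 μg/mL.

7.2 μg/mL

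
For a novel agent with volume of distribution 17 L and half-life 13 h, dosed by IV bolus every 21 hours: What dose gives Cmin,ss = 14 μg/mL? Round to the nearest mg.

τ/t½ = 21/13 ≈ 1.6154, so f = (1/2)^(21/13) ≈ 0.326378.
Cmin,ss = (D/Vd)·f/(1−f), so D = Cmin,ss·Vd·(1−f)/f.
D = 14 × 17 × (1−f)/f ≈ 14 × 17 × 2.06393 ≈ 491.22 mg.

491 mg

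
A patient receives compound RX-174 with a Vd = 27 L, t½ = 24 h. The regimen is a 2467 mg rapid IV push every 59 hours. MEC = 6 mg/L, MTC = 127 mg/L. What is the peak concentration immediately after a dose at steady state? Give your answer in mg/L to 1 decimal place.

111.7 mg/L

Over one 59-h interval, 59/24 ≈ 2.4583 half-lives elapse, leaving f ≈ 0.1820 of each dose.
At steady state, accumulation factor R = 1/(1 − e^(−kτ)) ≈ 1.2225.
Each bolus raises the concentration by D/Vd = 2467/27 ≈ 91.370 mg/L.
Steady-state peak Cmax,ss = C₀·R ≈ 91.370 × 1.2225 ≈ 111.700 mg/L.
Peak 111.7 mg/L vs MTC 127 mg/L: below toxic threshold.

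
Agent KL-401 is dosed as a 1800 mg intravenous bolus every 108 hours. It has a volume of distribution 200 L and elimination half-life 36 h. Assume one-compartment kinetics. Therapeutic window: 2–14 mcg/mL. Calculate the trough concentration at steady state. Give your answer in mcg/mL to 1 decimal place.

τ = 108 h = 3 half-lives, so f = (1/2)^3 = 0.125.
At steady state, R = 1/(1 − 0.125) = 8/7.
Single-dose peak C₀ = D/Vd = 1800/200 = 9 mcg/mL.
Steady-state peak Cmax,ss = C₀·R = 9 × 8/7 ≈ 10.286 mcg/mL.
Steady-state trough Cmin,ss = Cmax,ss·f ≈ 10.286 × 0.125 ≈ 1.286 mcg/mL.
Trough 1.3 mcg/mL vs MEC 2 mcg/mL: subtherapeutic.

1.3 mcg/mL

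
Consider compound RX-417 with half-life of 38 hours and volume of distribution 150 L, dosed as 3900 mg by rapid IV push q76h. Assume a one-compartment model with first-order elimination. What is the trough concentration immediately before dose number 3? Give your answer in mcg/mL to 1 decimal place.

8.1 mcg/mL

f = (1/2)^(τ/t½) = (1/2)^(76/38) ≈ 0.2500.
C₀ = D/Vd = 3900/150 ≈ 26.000 mcg/mL.
Before the 3rd dose, 2 doses have been given. Superposition: Cmin = C₀·(f + f²).
≈ 26.000 × (0.2500 + 0.0625) ≈ 26.000 × 0.3125 ≈ 8.125 mcg/mL.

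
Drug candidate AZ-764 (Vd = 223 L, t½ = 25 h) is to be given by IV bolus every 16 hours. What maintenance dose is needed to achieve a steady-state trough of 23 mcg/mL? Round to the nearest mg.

τ/t½ = 16/25 ≈ 0.64, so f = (1/2)^(16/25) ≈ 0.641713.
Cmin,ss = (D/Vd)·f/(1−f), so D = Cmin,ss·Vd·(1−f)/f.
D = 23 × 223 × (1−f)/f ≈ 23 × 223 × 0.55833 ≈ 2863.67 mg.

2864 mg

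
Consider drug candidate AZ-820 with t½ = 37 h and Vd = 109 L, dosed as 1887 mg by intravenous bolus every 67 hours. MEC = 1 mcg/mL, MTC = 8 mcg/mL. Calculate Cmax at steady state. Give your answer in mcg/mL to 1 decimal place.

24.2 mcg/mL

k = ln2/t½ = ln2/37 ≈ 0.018734 h⁻¹; fraction remaining f = e^(−kτ) = e^(−0.018734×67) ≈ 0.2850.
At steady state, accumulation factor R = 1/(1 − e^(−kτ)) ≈ 1.3986.
Each bolus raises the concentration by D/Vd = 1887/109 ≈ 17.312 mcg/mL.
Steady-state peak Cmax,ss = C₀·R ≈ 17.312 × 1.3986 ≈ 24.213 mcg/mL.
Peak 24.2 mcg/mL vs MTC 8 mcg/mL: exceeds toxic threshold.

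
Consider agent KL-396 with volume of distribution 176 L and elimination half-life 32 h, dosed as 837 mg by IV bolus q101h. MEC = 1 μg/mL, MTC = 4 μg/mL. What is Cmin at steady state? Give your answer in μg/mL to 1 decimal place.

0.6 μg/mL

τ/t½ = 101/32 ≈ 3.1562, so fraction remaining f = (1/2)^(101/32) ≈ 0.1122.
Accumulation ratio R = 1/(1 − f) ≈ 1/0.8878 ≈ 1.1264.
Each bolus raises the concentration by D/Vd = 837/176 ≈ 4.756 μg/mL.
Cmax,ss = C₀/(1 − f) ≈ 4.756/0.8878 ≈ 5.357 μg/mL.
One interval later, Cmin,ss = Cmax,ss·e^(−kτ) ≈ 5.357 × 0.1122 ≈ 0.601 μg/mL.
Trough 0.6 μg/mL vs MEC 1 μg/mL: subtherapeutic.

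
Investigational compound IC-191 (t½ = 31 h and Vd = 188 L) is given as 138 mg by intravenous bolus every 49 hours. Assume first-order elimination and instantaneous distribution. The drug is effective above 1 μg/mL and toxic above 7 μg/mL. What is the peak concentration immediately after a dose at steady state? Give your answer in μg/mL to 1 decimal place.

τ/t½ = 49/31 ≈ 1.5806, so fraction remaining f = (1/2)^(49/31) ≈ 0.3343.
Accumulation ratio R = 1/(1 − f) ≈ 1/0.6657 ≈ 1.5022.
Each bolus raises the concentration by D/Vd = 138/188 ≈ 0.734 μg/mL.
Steady-state peak Cmax,ss = C₀·R ≈ 0.734 × 1.5022 ≈ 1.103 μg/mL.
Peak 1.1 μg/mL vs MTC 7 μg/mL: below toxic threshold.

1.1 μg/mL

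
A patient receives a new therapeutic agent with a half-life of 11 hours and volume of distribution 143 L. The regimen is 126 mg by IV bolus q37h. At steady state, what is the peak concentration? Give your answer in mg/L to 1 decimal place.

Over one 37-h interval, 37/11 ≈ 3.3636 half-lives elapse, leaving f ≈ 0.0972 of each dose.
Accumulation ratio R = 1/(1 − f) ≈ 1/0.9028 ≈ 1.1077.
Single-dose peak C₀ = D/Vd = 126/143 ≈ 0.881 mg/L.
Steady-state peak Cmax,ss = C₀·R ≈ 0.881 × 1.1077 ≈ 0.976 mg/L.

1.0 mg/L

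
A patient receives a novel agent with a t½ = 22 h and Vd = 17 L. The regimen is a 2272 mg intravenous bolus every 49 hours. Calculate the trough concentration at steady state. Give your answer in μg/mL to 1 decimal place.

36.3 μg/mL

Over one 49-h interval, 49/22 ≈ 2.2273 half-lives elapse, leaving f ≈ 0.2136 of each dose.
Each bolus raises the concentration by D/Vd = 2272/17 ≈ 133.647 μg/mL.
Steady-state trough Cmin,ss = C₀·f/(1−f) ≈ 133.647 × 0.2136/0.7864 ≈ 36.301 μg/mL.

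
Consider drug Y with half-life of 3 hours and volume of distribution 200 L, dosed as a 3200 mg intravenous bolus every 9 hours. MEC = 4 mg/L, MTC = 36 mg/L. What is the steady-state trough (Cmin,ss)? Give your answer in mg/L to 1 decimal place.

2.3 mg/L

τ = 9 h = 3 half-lives, so f = (1/2)^3 = 0.125.
At steady state, R = 1/(1 − 0.125) = 8/7.
Single-dose peak C₀ = D/Vd = 3200/200 = 16 mg/L.
Steady-state peak Cmax,ss = C₀·R = 16 × 8/7 ≈ 18.286 mg/L.
Steady-state trough Cmin,ss = Cmax,ss·f ≈ 18.286 × 0.125 ≈ 2.286 mg/L.
Trough 2.3 mg/L vs MEC 4 mg/L: subtherapeutic.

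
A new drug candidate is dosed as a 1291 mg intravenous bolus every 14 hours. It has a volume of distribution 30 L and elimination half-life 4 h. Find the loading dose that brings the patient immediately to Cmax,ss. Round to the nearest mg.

1416 mg

f = (1/2)^(14/4) ≈ 0.088388; accumulation ratio R = 1/(1−f) ≈ 1.09696.
Loading dose to hit Cmax,ss on first dose: D_load = D_maint·R ≈ 1291 × 1.09696 ≈ 1416.18 mg.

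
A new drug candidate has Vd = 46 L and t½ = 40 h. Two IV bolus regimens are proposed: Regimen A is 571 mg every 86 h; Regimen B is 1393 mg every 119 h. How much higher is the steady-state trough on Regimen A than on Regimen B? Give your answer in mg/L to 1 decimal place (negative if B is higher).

Regimen A: f = (1/2)^(86/40) ≈ 0.2253; Cmin,ss = (571/46)·f/(1−f) ≈ 3.610 mg/L.
Regimen B: f = (1/2)^(119/40) ≈ 0.1272; Cmin,ss = (1393/46)·f/(1−f) ≈ 4.413 mg/L.
Difference ≈ 3.610 − 4.413 ≈ -0.803 mg/L.

-0.8 mg/L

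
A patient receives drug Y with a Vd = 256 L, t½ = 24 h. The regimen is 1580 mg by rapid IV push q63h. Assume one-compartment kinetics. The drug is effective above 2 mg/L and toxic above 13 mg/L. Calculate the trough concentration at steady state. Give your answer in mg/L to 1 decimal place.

Over one 63-h interval, 63/24 ≈ 2.625 half-lives elapse, leaving f ≈ 0.1621 of each dose.
Single-dose peak C₀ = D/Vd = 1580/256 ≈ 6.172 mg/L.
Steady-state trough Cmin,ss = C₀·f/(1−f) ≈ 6.172 × 0.1621/0.8379 ≈ 1.194 mg/L.
Trough 1.2 mg/L vs MEC 2 mg/L: subtherapeutic.

1.2 mg/L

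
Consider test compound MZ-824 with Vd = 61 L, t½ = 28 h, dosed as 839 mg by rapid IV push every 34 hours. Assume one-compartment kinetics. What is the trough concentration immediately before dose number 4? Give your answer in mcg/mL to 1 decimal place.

9.6 mcg/mL

f = (1/2)^(τ/t½) = (1/2)^(34/28) ≈ 0.4310.
C₀ = D/Vd = 839/61 ≈ 13.754 mcg/mL.
Before the 4th dose, 3 doses have been given. Superposition: Cmin = C₀·(f + f² + … + f^3).
≈ 13.754 × (0.4310 + 0.1858 + 0.0801) ≈ 13.754 × 0.6969 ≈ 9.585 mcg/mL.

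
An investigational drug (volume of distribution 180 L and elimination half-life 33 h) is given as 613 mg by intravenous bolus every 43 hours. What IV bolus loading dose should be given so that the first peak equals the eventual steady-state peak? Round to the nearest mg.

f = (1/2)^(43/33) ≈ 0.405274; accumulation ratio R = 1/(1−f) ≈ 1.68145.
Loading dose to hit Cmax,ss on first dose: D_load = D_maint·R ≈ 613 × 1.68145 ≈ 1030.73 mg.

1031 mg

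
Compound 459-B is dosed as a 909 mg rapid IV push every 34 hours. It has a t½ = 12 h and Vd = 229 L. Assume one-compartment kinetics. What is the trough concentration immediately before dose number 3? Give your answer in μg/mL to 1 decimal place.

0.6 μg/mL

f = (1/2)^(τ/t½) = (1/2)^(34/12) ≈ 0.1403.
C₀ = D/Vd = 909/229 ≈ 3.969 μg/mL.
Before the 3rd dose, 2 doses have been given. Superposition: Cmin = C₀·(f + f²).
≈ 3.969 × (0.1403 + 0.0197) ≈ 3.969 × 0.1600 ≈ 0.635 μg/mL.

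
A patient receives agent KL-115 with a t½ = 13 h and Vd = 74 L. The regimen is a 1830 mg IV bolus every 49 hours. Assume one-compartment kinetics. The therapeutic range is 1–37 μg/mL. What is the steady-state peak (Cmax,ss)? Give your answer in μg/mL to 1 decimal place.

Over one 49-h interval, 49/13 ≈ 3.7692 half-lives elapse, leaving f ≈ 0.0733 of each dose.
Accumulation ratio R = 1/(1 − f) ≈ 1/0.9267 ≈ 1.0791.
Each bolus raises the concentration by D/Vd = 1830/74 ≈ 24.730 μg/mL.
Cmax,ss = C₀/(1 − f) ≈ 24.730/0.9267 ≈ 26.686 μg/mL.
Peak 26.7 μg/mL vs MTC 37 μg/mL: below toxic threshold.

26.7 μg/mL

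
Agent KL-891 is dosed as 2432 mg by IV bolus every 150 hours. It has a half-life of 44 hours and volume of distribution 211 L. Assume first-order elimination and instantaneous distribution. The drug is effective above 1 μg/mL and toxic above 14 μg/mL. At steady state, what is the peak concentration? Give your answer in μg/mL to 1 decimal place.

12.7 μg/mL

τ/t½ = 150/44 ≈ 3.4091, so fraction remaining f = (1/2)^(150/44) ≈ 0.0941.
At steady state, accumulation factor R = 1/(1 − e^(−kτ)) ≈ 1.1039.
Single-dose peak C₀ = D/Vd = 2432/211 ≈ 11.526 μg/mL.
Cmax,ss = C₀/(1 − f) ≈ 11.526/0.9059 ≈ 12.723 μg/mL.
Peak 12.7 μg/mL vs MTC 14 μg/mL: below toxic threshold.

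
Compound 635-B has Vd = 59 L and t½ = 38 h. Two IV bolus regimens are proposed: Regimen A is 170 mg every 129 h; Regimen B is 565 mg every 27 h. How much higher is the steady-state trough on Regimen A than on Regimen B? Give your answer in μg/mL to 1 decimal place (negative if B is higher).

Regimen A: f = (1/2)^(129/38) ≈ 0.0951; Cmin,ss = (170/59)·f/(1−f) ≈ 0.303 μg/mL.
Regimen B: f = (1/2)^(27/38) ≈ 0.6111; Cmin,ss = (565/59)·f/(1−f) ≈ 15.048 μg/mL.
Difference ≈ 0.303 − 15.048 ≈ -14.745 μg/mL.

-14.7 μg/mL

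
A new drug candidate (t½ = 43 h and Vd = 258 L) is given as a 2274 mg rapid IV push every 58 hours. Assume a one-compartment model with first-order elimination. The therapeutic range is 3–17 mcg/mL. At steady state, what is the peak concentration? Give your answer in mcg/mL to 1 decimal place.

14.5 mcg/mL

k = ln2/t½ = ln2/43 ≈ 0.016120 h⁻¹; fraction remaining f = e^(−kτ) = e^(−0.016120×58) ≈ 0.3926.
Accumulation ratio R = 1/(1 − f) ≈ 1/0.6074 ≈ 1.6464.
Single-dose peak C₀ = D/Vd = 2274/258 ≈ 8.814 mcg/mL.
Cmax,ss = C₀/(1 − f) ≈ 8.814/0.6074 ≈ 14.511 mcg/mL.
Peak 14.5 mcg/mL vs MTC 17 mcg/mL: below toxic threshold.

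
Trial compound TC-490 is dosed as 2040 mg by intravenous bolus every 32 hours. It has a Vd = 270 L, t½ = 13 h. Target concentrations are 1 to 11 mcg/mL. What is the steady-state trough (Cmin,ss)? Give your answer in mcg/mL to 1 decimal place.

Over one 32-h interval, 32/13 ≈ 2.4615 half-lives elapse, leaving f ≈ 0.1816 of each dose.
At steady state, accumulation factor R = 1/(1 − e^(−kτ)) ≈ 1.2219.
Each bolus raises the concentration by D/Vd = 2040/270 ≈ 7.556 mcg/mL.
Steady-state peak Cmax,ss = C₀·R ≈ 7.556 × 1.2219 ≈ 9.233 mcg/mL.
One interval later, Cmin,ss = Cmax,ss·e^(−kτ) ≈ 9.233 × 0.1816 ≈ 1.677 mcg/mL.
Trough 1.7 mcg/mL vs MEC 1 mcg/mL: adequate.

1.7 mcg/mL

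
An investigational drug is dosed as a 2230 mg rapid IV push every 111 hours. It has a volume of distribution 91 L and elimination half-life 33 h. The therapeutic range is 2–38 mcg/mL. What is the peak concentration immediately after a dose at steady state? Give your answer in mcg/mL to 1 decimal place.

27.1 mcg/mL

k = ln2/t½ = ln2/33 ≈ 0.021004 h⁻¹; fraction remaining f = e^(−kτ) = e^(−0.021004×111) ≈ 0.0972.
Accumulation ratio R = 1/(1 − f) ≈ 1/0.9028 ≈ 1.1077.
Single-dose peak C₀ = D/Vd = 2230/91 ≈ 24.505 mcg/mL.
Steady-state peak Cmax,ss = C₀·R ≈ 24.505 × 1.1077 ≈ 27.144 mcg/mL.
Peak 27.1 mcg/mL vs MTC 38 mcg/mL: below toxic threshold.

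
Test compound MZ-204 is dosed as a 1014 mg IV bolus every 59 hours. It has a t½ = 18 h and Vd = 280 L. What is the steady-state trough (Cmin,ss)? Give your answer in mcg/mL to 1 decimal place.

τ/t½ = 59/18 ≈ 3.2778, so fraction remaining f = (1/2)^(59/18) ≈ 0.1031.
At steady state, accumulation factor R = 1/(1 − e^(−kτ)) ≈ 1.1150.
Single-dose peak C₀ = D/Vd = 1014/280 ≈ 3.621 mcg/mL.
Steady-state peak Cmax,ss = C₀·R ≈ 3.621 × 1.1150 ≈ 4.037 mcg/mL.
Steady-state trough Cmin,ss = Cmax,ss·f ≈ 4.037 × 0.1031 ≈ 0.416 mcg/mL.

0.4 mcg/mL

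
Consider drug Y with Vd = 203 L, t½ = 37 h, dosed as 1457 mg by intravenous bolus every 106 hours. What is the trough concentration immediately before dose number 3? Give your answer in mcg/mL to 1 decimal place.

1.1 mcg/mL

f = (1/2)^(τ/t½) = (1/2)^(106/37) ≈ 0.1373.
C₀ = D/Vd = 1457/203 ≈ 7.177 mcg/mL.
Before the 3rd dose, 2 doses have been given. Superposition: Cmin = C₀·(f + f²).
≈ 7.177 × (0.1373 + 0.0189) ≈ 7.177 × 0.1562 ≈ 1.121 mcg/mL.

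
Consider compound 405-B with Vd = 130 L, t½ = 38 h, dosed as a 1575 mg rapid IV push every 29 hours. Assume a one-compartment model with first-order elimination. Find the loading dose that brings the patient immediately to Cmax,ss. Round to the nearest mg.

f = (1/2)^(29/38) ≈ 0.589205; accumulation ratio R = 1/(1−f) ≈ 2.43430.
Loading dose to hit Cmax,ss on first dose: D_load = D_maint·R ≈ 1575 × 2.43430 ≈ 3834.02 mg.

3834 mg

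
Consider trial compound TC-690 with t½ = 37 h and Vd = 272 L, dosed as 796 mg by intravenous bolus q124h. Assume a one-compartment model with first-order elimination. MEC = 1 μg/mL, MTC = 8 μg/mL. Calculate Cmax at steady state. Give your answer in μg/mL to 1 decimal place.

3.2 μg/mL

k = ln2/t½ = ln2/37 ≈ 0.018734 h⁻¹; fraction remaining f = e^(−kτ) = e^(−0.018734×124) ≈ 0.0980.
Accumulation ratio R = 1/(1 − f) ≈ 1/0.9020 ≈ 1.1086.
Single-dose peak C₀ = D/Vd = 796/272 ≈ 2.926 μg/mL.
Steady-state peak Cmax,ss = C₀·R ≈ 2.926 × 1.1086 ≈ 3.244 μg/mL.
Peak 3.2 μg/mL vs MTC 8 μg/mL: below toxic threshold.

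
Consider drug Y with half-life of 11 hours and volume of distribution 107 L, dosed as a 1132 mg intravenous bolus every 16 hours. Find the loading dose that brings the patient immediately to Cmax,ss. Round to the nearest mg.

1782 mg

f = (1/2)^(16/11) ≈ 0.364870; accumulation ratio R = 1/(1−f) ≈ 1.57448.
Loading dose to hit Cmax,ss on first dose: D_load = D_maint·R ≈ 1132 × 1.57448 ≈ 1782.31 mg.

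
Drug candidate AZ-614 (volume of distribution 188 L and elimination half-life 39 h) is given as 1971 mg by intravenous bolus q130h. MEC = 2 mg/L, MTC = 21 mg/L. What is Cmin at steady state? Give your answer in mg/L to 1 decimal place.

k = ln2/t½ = ln2/39 ≈ 0.017773 h⁻¹; fraction remaining f = e^(−kτ) = e^(−0.017773×130) ≈ 0.0992.
Each bolus raises the concentration by D/Vd = 1971/188 ≈ 10.484 mg/L.
Steady-state trough Cmin,ss = C₀·f/(1−f) ≈ 10.484 × 0.0992/0.9008 ≈ 1.155 mg/L.
Trough 1.2 mg/L vs MEC 2 mg/L: subtherapeutic.

1.2 mg/L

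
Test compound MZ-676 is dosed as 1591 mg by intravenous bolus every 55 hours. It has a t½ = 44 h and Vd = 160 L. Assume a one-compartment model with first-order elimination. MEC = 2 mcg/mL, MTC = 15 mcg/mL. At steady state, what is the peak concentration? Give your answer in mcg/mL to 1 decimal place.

τ/t½ = 55/44 ≈ 1.25, so fraction remaining f = (1/2)^(55/44) ≈ 0.4204.
At steady state, accumulation factor R = 1/(1 − e^(−kτ)) ≈ 1.7253.
Each bolus raises the concentration by D/Vd = 1591/160 ≈ 9.944 mcg/mL.
Steady-state peak Cmax,ss = C₀·R ≈ 9.944 × 1.7253 ≈ 17.156 mcg/mL.
Peak 17.2 mcg/mL vs MTC 15 mcg/mL: exceeds toxic threshold.

17.2 mcg/mL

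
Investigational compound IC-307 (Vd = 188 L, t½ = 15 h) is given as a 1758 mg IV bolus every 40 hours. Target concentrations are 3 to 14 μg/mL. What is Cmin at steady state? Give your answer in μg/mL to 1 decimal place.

τ/t½ = 40/15 ≈ 2.6667, so fraction remaining f = (1/2)^(40/15) ≈ 0.1575.
Accumulation ratio R = 1/(1 − f) ≈ 1/0.8425 ≈ 1.1869.
Single-dose peak C₀ = D/Vd = 1758/188 ≈ 9.351 μg/mL.
Cmax,ss = C₀/(1 − f) ≈ 9.351/0.8425 ≈ 11.099 μg/mL.
Steady-state trough Cmin,ss = Cmax,ss·f ≈ 11.099 × 0.1575 ≈ 1.748 μg/mL.
Trough 1.7 μg/mL vs MEC 3 μg/mL: subtherapeutic.

1.7 μg/mL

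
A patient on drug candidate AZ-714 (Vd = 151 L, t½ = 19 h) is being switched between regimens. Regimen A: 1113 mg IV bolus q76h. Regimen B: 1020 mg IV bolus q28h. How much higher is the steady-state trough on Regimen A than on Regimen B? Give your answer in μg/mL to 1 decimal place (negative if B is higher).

Regimen A: f = (1/2)^(76/19) ≈ 0.0625; Cmin,ss = (1113/151)·f/(1−f) ≈ 0.491 μg/mL.
Regimen B: f = (1/2)^(28/19) ≈ 0.3601; Cmin,ss = (1020/151)·f/(1−f) ≈ 3.801 μg/mL.
Difference ≈ 0.491 − 3.801 ≈ -3.310 μg/mL.

-3.3 μg/mL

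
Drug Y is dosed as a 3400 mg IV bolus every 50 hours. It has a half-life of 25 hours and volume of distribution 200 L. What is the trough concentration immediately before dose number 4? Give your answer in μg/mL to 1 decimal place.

f = (1/2)^(τ/t½) = (1/2)^(50/25) ≈ 0.2500.
C₀ = D/Vd = 3400/200 ≈ 17.000 μg/mL.
Before the 4th dose, 3 doses have been given. Superposition: Cmin = C₀·(f + f² + … + f^3).
≈ 17.000 × (0.2500 + 0.0625 + 0.0156) ≈ 17.000 × 0.3281 ≈ 5.578 μg/mL.

5.6 μg/mL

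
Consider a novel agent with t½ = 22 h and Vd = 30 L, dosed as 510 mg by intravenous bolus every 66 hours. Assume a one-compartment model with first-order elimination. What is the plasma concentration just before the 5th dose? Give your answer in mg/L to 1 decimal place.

2.4 mg/L

f = (1/2)^(τ/t½) = (1/2)^(66/22) ≈ 0.1250.
C₀ = D/Vd = 510/30 ≈ 17.000 mg/L.
Before the 5th dose, 4 doses have been given. Superposition: Cmin = C₀·(f + f² + … + f^4).
≈ 17.000 × (0.1250 + 0.0156 + 0.0020 + 0.0002) ≈ 17.000 × 0.1428 ≈ 2.428 mg/L.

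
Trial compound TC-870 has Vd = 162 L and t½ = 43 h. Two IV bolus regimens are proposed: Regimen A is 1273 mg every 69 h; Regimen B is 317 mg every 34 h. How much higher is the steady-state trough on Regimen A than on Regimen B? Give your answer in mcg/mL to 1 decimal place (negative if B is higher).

Regimen A: f = (1/2)^(69/43) ≈ 0.3288; Cmin,ss = (1273/162)·f/(1−f) ≈ 3.849 mcg/mL.
Regimen B: f = (1/2)^(34/43) ≈ 0.5781; Cmin,ss = (317/162)·f/(1−f) ≈ 2.681 mcg/mL.
Difference ≈ 3.849 − 2.681 ≈ 1.168 mcg/mL.

1.2 mcg/mL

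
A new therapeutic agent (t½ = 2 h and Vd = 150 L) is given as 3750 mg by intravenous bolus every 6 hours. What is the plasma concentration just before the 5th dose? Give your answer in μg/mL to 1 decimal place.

f = (1/2)^(τ/t½) = (1/2)^(6/2) ≈ 0.1250.
C₀ = D/Vd = 3750/150 ≈ 25.000 μg/mL.
Before the 5th dose, 4 doses have been given. Superposition: Cmin = C₀·(f + f² + … + f^4).
≈ 25.000 × (0.1250 + 0.0156 + 0.0020 + 0.0002) ≈ 25.000 × 0.1428 ≈ 3.570 μg/mL.

3.6 μg/mL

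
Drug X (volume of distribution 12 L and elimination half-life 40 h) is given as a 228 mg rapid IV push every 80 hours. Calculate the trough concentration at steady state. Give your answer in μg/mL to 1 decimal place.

6.3 μg/mL

The dosing interval is 2 half-lives, so f = 2^(−2) = 0.25.
Accumulation ratio R = 1/(1 − f) = 1/0.75 = 4/3.
Single-dose peak C₀ = D/Vd = 228/12 = 19 μg/mL.
Steady-state peak Cmax,ss = C₀·R = 19 × 4/3 ≈ 25.333 μg/mL.
Steady-state trough Cmin,ss = Cmax,ss·f ≈ 25.333 × 0.25 ≈ 6.333 μg/mL.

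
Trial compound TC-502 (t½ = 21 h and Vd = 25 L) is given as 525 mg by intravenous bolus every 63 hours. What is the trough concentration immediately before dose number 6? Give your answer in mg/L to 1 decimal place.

f = (1/2)^(τ/t½) = (1/2)^(63/21) ≈ 0.1250.
C₀ = D/Vd = 525/25 ≈ 21.000 mg/L.
Before the 6th dose, 5 doses have been given. Superposition: Cmin = C₀·(f + f² + … + f^5).
≈ 21.000 × (0.1250 + 0.0156 + 0.0020 + 0.0002 + 0.0000) ≈ 21.000 × 0.1428 ≈ 2.999 mg/L.

3.0 mg/L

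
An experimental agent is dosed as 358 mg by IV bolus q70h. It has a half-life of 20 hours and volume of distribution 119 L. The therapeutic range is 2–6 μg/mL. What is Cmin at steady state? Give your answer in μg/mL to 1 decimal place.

Over one 70-h interval, 70/20 ≈ 3.5 half-lives elapse, leaving f ≈ 0.0884 of each dose.
Each bolus raises the concentration by D/Vd = 358/119 ≈ 3.008 μg/mL.
Steady-state trough Cmin,ss = C₀·f/(1−f) ≈ 3.008 × 0.0884/0.9116 ≈ 0.292 μg/mL.
Trough 0.3 μg/mL vs MEC 2 μg/mL: subtherapeutic.

0.3 μg/mL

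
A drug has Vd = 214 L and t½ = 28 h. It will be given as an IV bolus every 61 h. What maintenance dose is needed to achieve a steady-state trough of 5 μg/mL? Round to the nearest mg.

3774 mg

τ/t½ = 61/28 ≈ 2.1786, so f = (1/2)^(61/28) ≈ 0.220894.
Cmin,ss = (D/Vd)·f/(1−f), so D = Cmin,ss·Vd·(1−f)/f.
D = 5 × 214 × (1−f)/f ≈ 5 × 214 × 3.52706 ≈ 3773.95 mg.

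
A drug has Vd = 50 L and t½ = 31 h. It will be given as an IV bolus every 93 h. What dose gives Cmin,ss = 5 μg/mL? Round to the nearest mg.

τ/t½ = 93/31 ≈ 3, so f = (1/2)^(93/31) ≈ 0.125000.
Cmin,ss = (D/Vd)·f/(1−f), so D = Cmin,ss·Vd·(1−f)/f.
D = 5 × 50 × (1−f)/f ≈ 5 × 50 × 7.00000 ≈ 1750.00 mg.

1750 mg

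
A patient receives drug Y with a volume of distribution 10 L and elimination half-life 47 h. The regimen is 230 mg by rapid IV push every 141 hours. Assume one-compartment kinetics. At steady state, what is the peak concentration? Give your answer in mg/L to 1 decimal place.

26.3 mg/L

The dosing interval is 3 half-lives, so f = 2^(−3) = 0.125.
At steady state, R = 1/(1 − 0.125) = 8/7.
Single-dose peak C₀ = D/Vd = 230/10 = 23 mg/L.
Steady-state peak Cmax,ss = C₀·R = 23 × 8/7 ≈ 26.286 mg/L.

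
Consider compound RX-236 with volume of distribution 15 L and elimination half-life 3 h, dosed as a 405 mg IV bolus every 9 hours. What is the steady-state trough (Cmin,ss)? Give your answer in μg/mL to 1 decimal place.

The dosing interval is 3 half-lives, so f = 2^(−3) = 0.125.
Accumulation ratio R = 1/(1 − f) = 1/0.875 = 8/7.
Single-dose peak C₀ = D/Vd = 405/15 = 27 μg/mL.
Steady-state peak Cmax,ss = C₀·R = 27 × 8/7 ≈ 30.857 μg/mL.
Steady-state trough Cmin,ss = Cmax,ss·f ≈ 30.857 × 0.125 ≈ 3.857 μg/mL.

3.9 μg/mL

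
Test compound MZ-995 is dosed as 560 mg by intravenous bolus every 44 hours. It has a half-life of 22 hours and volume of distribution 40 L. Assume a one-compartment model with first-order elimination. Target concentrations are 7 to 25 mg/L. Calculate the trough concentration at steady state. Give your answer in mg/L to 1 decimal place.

4.7 mg/L

τ = 44 h = 2 half-lives, so f = (1/2)^2 = 0.25.
Accumulation ratio R = 1/(1 − f) = 1/0.75 = 4/3.
Single-dose peak C₀ = D/Vd = 560/40 = 14 mg/L.
Steady-state peak Cmax,ss = C₀·R = 14 × 4/3 ≈ 18.667 mg/L.
Steady-state trough Cmin,ss = Cmax,ss·f ≈ 18.667 × 0.25 ≈ 4.667 mg/L.
Trough 4.7 mg/L vs MEC 7 mg/L: subtherapeutic.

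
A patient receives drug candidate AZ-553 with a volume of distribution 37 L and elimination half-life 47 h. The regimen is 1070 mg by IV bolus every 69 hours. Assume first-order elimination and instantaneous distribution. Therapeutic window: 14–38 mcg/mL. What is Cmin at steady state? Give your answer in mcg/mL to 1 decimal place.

16.4 mcg/mL

Over one 69-h interval, 69/47 ≈ 1.4681 half-lives elapse, leaving f ≈ 0.3615 of each dose.
Single-dose peak C₀ = D/Vd = 1070/37 ≈ 28.919 mcg/mL.
Steady-state trough Cmin,ss = C₀·f/(1−f) ≈ 28.919 × 0.3615/0.6385 ≈ 16.373 mcg/mL.
Trough 16.4 mcg/mL vs MEC 14 mcg/mL: adequate.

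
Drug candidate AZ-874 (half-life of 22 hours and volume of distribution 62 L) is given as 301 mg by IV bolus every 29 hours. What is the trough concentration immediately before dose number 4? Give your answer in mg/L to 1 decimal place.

f = (1/2)^(τ/t½) = (1/2)^(29/22) ≈ 0.4010.
C₀ = D/Vd = 301/62 ≈ 4.855 mg/L.
Before the 4th dose, 3 doses have been given. Superposition: Cmin = C₀·(f + f² + … + f^3).
≈ 4.855 × (0.4010 + 0.1608 + 0.0645) ≈ 4.855 × 0.6263 ≈ 3.041 mg/L.

3.0 mg/L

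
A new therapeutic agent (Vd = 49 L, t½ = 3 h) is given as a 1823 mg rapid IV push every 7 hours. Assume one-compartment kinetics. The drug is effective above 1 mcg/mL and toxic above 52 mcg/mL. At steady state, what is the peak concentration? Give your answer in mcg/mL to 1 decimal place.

k = ln2/t½ = ln2/3 ≈ 0.231049 h⁻¹; fraction remaining f = e^(−kτ) = e^(−0.231049×7) ≈ 0.1984.
Accumulation ratio R = 1/(1 − f) ≈ 1/0.8016 ≈ 1.2475.
Each bolus raises the concentration by D/Vd = 1823/49 ≈ 37.204 mcg/mL.
Steady-state peak Cmax,ss = C₀·R ≈ 37.204 × 1.2475 ≈ 46.412 mcg/mL.
Peak 46.4 mcg/mL vs MTC 52 mcg/mL: below toxic threshold.

46.4 mcg/mL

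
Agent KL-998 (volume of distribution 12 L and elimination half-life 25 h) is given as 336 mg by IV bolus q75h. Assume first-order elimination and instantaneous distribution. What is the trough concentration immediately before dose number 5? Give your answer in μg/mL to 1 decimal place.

f = (1/2)^(τ/t½) = (1/2)^(75/25) ≈ 0.1250.
C₀ = D/Vd = 336/12 ≈ 28.000 μg/mL.
Before the 5th dose, 4 doses have been given. Superposition: Cmin = C₀·(f + f² + … + f^4).
≈ 28.000 × (0.1250 + 0.0156 + 0.0020 + 0.0002) ≈ 28.000 × 0.1428 ≈ 3.998 μg/mL.

4.0 μg/mL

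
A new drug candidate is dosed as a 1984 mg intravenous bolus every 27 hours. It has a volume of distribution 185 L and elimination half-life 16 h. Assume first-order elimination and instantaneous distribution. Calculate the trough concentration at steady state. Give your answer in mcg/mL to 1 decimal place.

Over one 27-h interval, 27/16 ≈ 1.6875 half-lives elapse, leaving f ≈ 0.3105 of each dose.
Each bolus raises the concentration by D/Vd = 1984/185 ≈ 10.724 mcg/mL.
Steady-state trough Cmin,ss = C₀·f/(1−f) ≈ 10.724 × 0.3105/0.6895 ≈ 4.829 mcg/mL.

4.8 mcg/mL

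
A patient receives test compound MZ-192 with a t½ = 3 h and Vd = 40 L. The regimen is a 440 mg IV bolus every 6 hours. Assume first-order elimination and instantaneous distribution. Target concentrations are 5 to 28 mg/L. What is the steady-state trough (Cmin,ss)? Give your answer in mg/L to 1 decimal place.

The dosing interval is 2 half-lives, so f = 2^(−2) = 0.25.
Accumulation ratio R = 1/(1 − f) = 1/0.75 = 4/3.
Single-dose peak C₀ = D/Vd = 440/40 = 11 mg/L.
Steady-state peak Cmax,ss = C₀·R = 11 × 4/3 ≈ 14.667 mg/L.
Steady-state trough Cmin,ss = Cmax,ss·f ≈ 14.667 × 0.25 ≈ 3.667 mg/L.
Trough 3.7 mg/L vs MEC 5 mg/L: subtherapeutic.

3.7 mg/L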